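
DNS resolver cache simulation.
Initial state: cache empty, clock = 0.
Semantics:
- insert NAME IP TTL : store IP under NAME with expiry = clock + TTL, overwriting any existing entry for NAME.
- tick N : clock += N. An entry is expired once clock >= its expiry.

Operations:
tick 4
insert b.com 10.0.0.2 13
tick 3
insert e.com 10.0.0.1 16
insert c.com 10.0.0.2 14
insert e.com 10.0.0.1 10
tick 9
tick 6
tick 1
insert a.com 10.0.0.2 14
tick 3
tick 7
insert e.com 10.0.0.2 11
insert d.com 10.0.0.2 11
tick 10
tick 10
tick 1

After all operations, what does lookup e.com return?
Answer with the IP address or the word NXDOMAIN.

Answer: NXDOMAIN

Derivation:
Op 1: tick 4 -> clock=4.
Op 2: insert b.com -> 10.0.0.2 (expiry=4+13=17). clock=4
Op 3: tick 3 -> clock=7.
Op 4: insert e.com -> 10.0.0.1 (expiry=7+16=23). clock=7
Op 5: insert c.com -> 10.0.0.2 (expiry=7+14=21). clock=7
Op 6: insert e.com -> 10.0.0.1 (expiry=7+10=17). clock=7
Op 7: tick 9 -> clock=16.
Op 8: tick 6 -> clock=22. purged={b.com,c.com,e.com}
Op 9: tick 1 -> clock=23.
Op 10: insert a.com -> 10.0.0.2 (expiry=23+14=37). clock=23
Op 11: tick 3 -> clock=26.
Op 12: tick 7 -> clock=33.
Op 13: insert e.com -> 10.0.0.2 (expiry=33+11=44). clock=33
Op 14: insert d.com -> 10.0.0.2 (expiry=33+11=44). clock=33
Op 15: tick 10 -> clock=43. purged={a.com}
Op 16: tick 10 -> clock=53. purged={d.com,e.com}
Op 17: tick 1 -> clock=54.
lookup e.com: not in cache (expired or never inserted)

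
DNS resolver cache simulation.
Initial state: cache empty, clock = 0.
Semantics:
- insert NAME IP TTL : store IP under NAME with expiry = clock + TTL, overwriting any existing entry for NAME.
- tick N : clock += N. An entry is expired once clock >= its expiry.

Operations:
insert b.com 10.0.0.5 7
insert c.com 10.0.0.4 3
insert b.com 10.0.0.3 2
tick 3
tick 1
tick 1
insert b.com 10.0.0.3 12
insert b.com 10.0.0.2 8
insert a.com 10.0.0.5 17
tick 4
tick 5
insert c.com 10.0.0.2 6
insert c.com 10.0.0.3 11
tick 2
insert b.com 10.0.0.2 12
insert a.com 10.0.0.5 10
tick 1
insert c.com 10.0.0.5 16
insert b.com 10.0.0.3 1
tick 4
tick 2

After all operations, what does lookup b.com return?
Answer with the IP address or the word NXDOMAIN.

Answer: NXDOMAIN

Derivation:
Op 1: insert b.com -> 10.0.0.5 (expiry=0+7=7). clock=0
Op 2: insert c.com -> 10.0.0.4 (expiry=0+3=3). clock=0
Op 3: insert b.com -> 10.0.0.3 (expiry=0+2=2). clock=0
Op 4: tick 3 -> clock=3. purged={b.com,c.com}
Op 5: tick 1 -> clock=4.
Op 6: tick 1 -> clock=5.
Op 7: insert b.com -> 10.0.0.3 (expiry=5+12=17). clock=5
Op 8: insert b.com -> 10.0.0.2 (expiry=5+8=13). clock=5
Op 9: insert a.com -> 10.0.0.5 (expiry=5+17=22). clock=5
Op 10: tick 4 -> clock=9.
Op 11: tick 5 -> clock=14. purged={b.com}
Op 12: insert c.com -> 10.0.0.2 (expiry=14+6=20). clock=14
Op 13: insert c.com -> 10.0.0.3 (expiry=14+11=25). clock=14
Op 14: tick 2 -> clock=16.
Op 15: insert b.com -> 10.0.0.2 (expiry=16+12=28). clock=16
Op 16: insert a.com -> 10.0.0.5 (expiry=16+10=26). clock=16
Op 17: tick 1 -> clock=17.
Op 18: insert c.com -> 10.0.0.5 (expiry=17+16=33). clock=17
Op 19: insert b.com -> 10.0.0.3 (expiry=17+1=18). clock=17
Op 20: tick 4 -> clock=21. purged={b.com}
Op 21: tick 2 -> clock=23.
lookup b.com: not in cache (expired or never inserted)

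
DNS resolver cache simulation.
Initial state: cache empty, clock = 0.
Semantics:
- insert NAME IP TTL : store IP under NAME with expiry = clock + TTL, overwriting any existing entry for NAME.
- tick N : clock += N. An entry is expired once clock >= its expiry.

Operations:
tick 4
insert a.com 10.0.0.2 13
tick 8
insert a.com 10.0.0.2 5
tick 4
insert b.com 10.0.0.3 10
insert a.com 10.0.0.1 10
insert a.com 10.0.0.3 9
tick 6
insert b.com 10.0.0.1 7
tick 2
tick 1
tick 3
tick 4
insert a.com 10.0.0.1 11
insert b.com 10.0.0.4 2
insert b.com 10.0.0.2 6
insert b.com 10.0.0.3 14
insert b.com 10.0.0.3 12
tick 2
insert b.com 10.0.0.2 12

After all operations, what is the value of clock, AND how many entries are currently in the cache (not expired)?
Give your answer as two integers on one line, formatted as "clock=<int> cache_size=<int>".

Answer: clock=34 cache_size=2

Derivation:
Op 1: tick 4 -> clock=4.
Op 2: insert a.com -> 10.0.0.2 (expiry=4+13=17). clock=4
Op 3: tick 8 -> clock=12.
Op 4: insert a.com -> 10.0.0.2 (expiry=12+5=17). clock=12
Op 5: tick 4 -> clock=16.
Op 6: insert b.com -> 10.0.0.3 (expiry=16+10=26). clock=16
Op 7: insert a.com -> 10.0.0.1 (expiry=16+10=26). clock=16
Op 8: insert a.com -> 10.0.0.3 (expiry=16+9=25). clock=16
Op 9: tick 6 -> clock=22.
Op 10: insert b.com -> 10.0.0.1 (expiry=22+7=29). clock=22
Op 11: tick 2 -> clock=24.
Op 12: tick 1 -> clock=25. purged={a.com}
Op 13: tick 3 -> clock=28.
Op 14: tick 4 -> clock=32. purged={b.com}
Op 15: insert a.com -> 10.0.0.1 (expiry=32+11=43). clock=32
Op 16: insert b.com -> 10.0.0.4 (expiry=32+2=34). clock=32
Op 17: insert b.com -> 10.0.0.2 (expiry=32+6=38). clock=32
Op 18: insert b.com -> 10.0.0.3 (expiry=32+14=46). clock=32
Op 19: insert b.com -> 10.0.0.3 (expiry=32+12=44). clock=32
Op 20: tick 2 -> clock=34.
Op 21: insert b.com -> 10.0.0.2 (expiry=34+12=46). clock=34
Final clock = 34
Final cache (unexpired): {a.com,b.com} -> size=2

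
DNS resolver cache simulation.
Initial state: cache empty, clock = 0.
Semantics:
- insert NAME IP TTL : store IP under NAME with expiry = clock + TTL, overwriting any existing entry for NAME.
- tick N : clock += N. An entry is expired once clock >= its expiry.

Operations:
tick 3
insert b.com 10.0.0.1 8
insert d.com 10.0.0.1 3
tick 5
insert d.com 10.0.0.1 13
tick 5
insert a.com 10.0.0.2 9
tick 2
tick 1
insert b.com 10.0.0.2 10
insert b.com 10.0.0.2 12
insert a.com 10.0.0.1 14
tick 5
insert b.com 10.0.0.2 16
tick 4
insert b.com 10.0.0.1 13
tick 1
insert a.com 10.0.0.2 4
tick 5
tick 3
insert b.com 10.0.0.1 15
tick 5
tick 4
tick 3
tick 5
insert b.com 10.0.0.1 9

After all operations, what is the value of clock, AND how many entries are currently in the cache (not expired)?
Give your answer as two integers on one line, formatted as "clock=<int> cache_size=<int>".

Answer: clock=51 cache_size=1

Derivation:
Op 1: tick 3 -> clock=3.
Op 2: insert b.com -> 10.0.0.1 (expiry=3+8=11). clock=3
Op 3: insert d.com -> 10.0.0.1 (expiry=3+3=6). clock=3
Op 4: tick 5 -> clock=8. purged={d.com}
Op 5: insert d.com -> 10.0.0.1 (expiry=8+13=21). clock=8
Op 6: tick 5 -> clock=13. purged={b.com}
Op 7: insert a.com -> 10.0.0.2 (expiry=13+9=22). clock=13
Op 8: tick 2 -> clock=15.
Op 9: tick 1 -> clock=16.
Op 10: insert b.com -> 10.0.0.2 (expiry=16+10=26). clock=16
Op 11: insert b.com -> 10.0.0.2 (expiry=16+12=28). clock=16
Op 12: insert a.com -> 10.0.0.1 (expiry=16+14=30). clock=16
Op 13: tick 5 -> clock=21. purged={d.com}
Op 14: insert b.com -> 10.0.0.2 (expiry=21+16=37). clock=21
Op 15: tick 4 -> clock=25.
Op 16: insert b.com -> 10.0.0.1 (expiry=25+13=38). clock=25
Op 17: tick 1 -> clock=26.
Op 18: insert a.com -> 10.0.0.2 (expiry=26+4=30). clock=26
Op 19: tick 5 -> clock=31. purged={a.com}
Op 20: tick 3 -> clock=34.
Op 21: insert b.com -> 10.0.0.1 (expiry=34+15=49). clock=34
Op 22: tick 5 -> clock=39.
Op 23: tick 4 -> clock=43.
Op 24: tick 3 -> clock=46.
Op 25: tick 5 -> clock=51. purged={b.com}
Op 26: insert b.com -> 10.0.0.1 (expiry=51+9=60). clock=51
Final clock = 51
Final cache (unexpired): {b.com} -> size=1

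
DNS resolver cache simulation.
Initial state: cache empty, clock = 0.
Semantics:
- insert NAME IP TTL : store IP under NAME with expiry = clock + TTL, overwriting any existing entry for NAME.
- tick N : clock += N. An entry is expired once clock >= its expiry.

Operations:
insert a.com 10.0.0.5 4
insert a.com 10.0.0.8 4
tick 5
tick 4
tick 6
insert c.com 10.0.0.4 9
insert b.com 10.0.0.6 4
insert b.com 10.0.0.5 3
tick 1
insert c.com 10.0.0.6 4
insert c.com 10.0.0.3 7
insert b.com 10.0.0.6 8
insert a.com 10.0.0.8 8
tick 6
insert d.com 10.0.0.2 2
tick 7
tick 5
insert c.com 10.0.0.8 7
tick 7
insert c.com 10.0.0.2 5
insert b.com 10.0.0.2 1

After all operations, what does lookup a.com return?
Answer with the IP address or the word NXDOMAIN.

Answer: NXDOMAIN

Derivation:
Op 1: insert a.com -> 10.0.0.5 (expiry=0+4=4). clock=0
Op 2: insert a.com -> 10.0.0.8 (expiry=0+4=4). clock=0
Op 3: tick 5 -> clock=5. purged={a.com}
Op 4: tick 4 -> clock=9.
Op 5: tick 6 -> clock=15.
Op 6: insert c.com -> 10.0.0.4 (expiry=15+9=24). clock=15
Op 7: insert b.com -> 10.0.0.6 (expiry=15+4=19). clock=15
Op 8: insert b.com -> 10.0.0.5 (expiry=15+3=18). clock=15
Op 9: tick 1 -> clock=16.
Op 10: insert c.com -> 10.0.0.6 (expiry=16+4=20). clock=16
Op 11: insert c.com -> 10.0.0.3 (expiry=16+7=23). clock=16
Op 12: insert b.com -> 10.0.0.6 (expiry=16+8=24). clock=16
Op 13: insert a.com -> 10.0.0.8 (expiry=16+8=24). clock=16
Op 14: tick 6 -> clock=22.
Op 15: insert d.com -> 10.0.0.2 (expiry=22+2=24). clock=22
Op 16: tick 7 -> clock=29. purged={a.com,b.com,c.com,d.com}
Op 17: tick 5 -> clock=34.
Op 18: insert c.com -> 10.0.0.8 (expiry=34+7=41). clock=34
Op 19: tick 7 -> clock=41. purged={c.com}
Op 20: insert c.com -> 10.0.0.2 (expiry=41+5=46). clock=41
Op 21: insert b.com -> 10.0.0.2 (expiry=41+1=42). clock=41
lookup a.com: not in cache (expired or never inserted)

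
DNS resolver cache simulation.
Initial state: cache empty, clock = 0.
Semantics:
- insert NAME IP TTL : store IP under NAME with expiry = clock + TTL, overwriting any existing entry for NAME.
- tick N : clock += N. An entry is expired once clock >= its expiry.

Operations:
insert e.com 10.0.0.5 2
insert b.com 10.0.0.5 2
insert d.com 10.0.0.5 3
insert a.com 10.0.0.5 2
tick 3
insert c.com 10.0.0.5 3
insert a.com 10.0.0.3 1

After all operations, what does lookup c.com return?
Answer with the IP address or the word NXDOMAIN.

Op 1: insert e.com -> 10.0.0.5 (expiry=0+2=2). clock=0
Op 2: insert b.com -> 10.0.0.5 (expiry=0+2=2). clock=0
Op 3: insert d.com -> 10.0.0.5 (expiry=0+3=3). clock=0
Op 4: insert a.com -> 10.0.0.5 (expiry=0+2=2). clock=0
Op 5: tick 3 -> clock=3. purged={a.com,b.com,d.com,e.com}
Op 6: insert c.com -> 10.0.0.5 (expiry=3+3=6). clock=3
Op 7: insert a.com -> 10.0.0.3 (expiry=3+1=4). clock=3
lookup c.com: present, ip=10.0.0.5 expiry=6 > clock=3

Answer: 10.0.0.5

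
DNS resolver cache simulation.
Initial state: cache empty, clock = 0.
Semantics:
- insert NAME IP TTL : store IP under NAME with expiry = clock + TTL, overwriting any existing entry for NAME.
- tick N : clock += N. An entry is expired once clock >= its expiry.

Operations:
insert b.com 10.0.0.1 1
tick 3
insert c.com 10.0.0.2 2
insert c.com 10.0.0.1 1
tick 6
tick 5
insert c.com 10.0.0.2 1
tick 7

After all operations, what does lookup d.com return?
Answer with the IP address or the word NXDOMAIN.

Answer: NXDOMAIN

Derivation:
Op 1: insert b.com -> 10.0.0.1 (expiry=0+1=1). clock=0
Op 2: tick 3 -> clock=3. purged={b.com}
Op 3: insert c.com -> 10.0.0.2 (expiry=3+2=5). clock=3
Op 4: insert c.com -> 10.0.0.1 (expiry=3+1=4). clock=3
Op 5: tick 6 -> clock=9. purged={c.com}
Op 6: tick 5 -> clock=14.
Op 7: insert c.com -> 10.0.0.2 (expiry=14+1=15). clock=14
Op 8: tick 7 -> clock=21. purged={c.com}
lookup d.com: not in cache (expired or never inserted)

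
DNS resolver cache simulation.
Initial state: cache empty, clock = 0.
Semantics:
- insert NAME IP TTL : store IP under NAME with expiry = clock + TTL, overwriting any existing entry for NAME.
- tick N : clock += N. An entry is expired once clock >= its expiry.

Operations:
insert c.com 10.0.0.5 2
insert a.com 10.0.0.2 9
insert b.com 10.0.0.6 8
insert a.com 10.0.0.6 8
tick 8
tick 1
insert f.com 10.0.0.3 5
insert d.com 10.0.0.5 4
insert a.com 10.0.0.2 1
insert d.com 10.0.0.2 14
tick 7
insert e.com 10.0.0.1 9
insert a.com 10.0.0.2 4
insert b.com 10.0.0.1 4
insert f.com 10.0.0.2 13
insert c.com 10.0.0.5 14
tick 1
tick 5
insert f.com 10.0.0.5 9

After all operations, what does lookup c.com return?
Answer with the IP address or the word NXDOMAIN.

Answer: 10.0.0.5

Derivation:
Op 1: insert c.com -> 10.0.0.5 (expiry=0+2=2). clock=0
Op 2: insert a.com -> 10.0.0.2 (expiry=0+9=9). clock=0
Op 3: insert b.com -> 10.0.0.6 (expiry=0+8=8). clock=0
Op 4: insert a.com -> 10.0.0.6 (expiry=0+8=8). clock=0
Op 5: tick 8 -> clock=8. purged={a.com,b.com,c.com}
Op 6: tick 1 -> clock=9.
Op 7: insert f.com -> 10.0.0.3 (expiry=9+5=14). clock=9
Op 8: insert d.com -> 10.0.0.5 (expiry=9+4=13). clock=9
Op 9: insert a.com -> 10.0.0.2 (expiry=9+1=10). clock=9
Op 10: insert d.com -> 10.0.0.2 (expiry=9+14=23). clock=9
Op 11: tick 7 -> clock=16. purged={a.com,f.com}
Op 12: insert e.com -> 10.0.0.1 (expiry=16+9=25). clock=16
Op 13: insert a.com -> 10.0.0.2 (expiry=16+4=20). clock=16
Op 14: insert b.com -> 10.0.0.1 (expiry=16+4=20). clock=16
Op 15: insert f.com -> 10.0.0.2 (expiry=16+13=29). clock=16
Op 16: insert c.com -> 10.0.0.5 (expiry=16+14=30). clock=16
Op 17: tick 1 -> clock=17.
Op 18: tick 5 -> clock=22. purged={a.com,b.com}
Op 19: insert f.com -> 10.0.0.5 (expiry=22+9=31). clock=22
lookup c.com: present, ip=10.0.0.5 expiry=30 > clock=22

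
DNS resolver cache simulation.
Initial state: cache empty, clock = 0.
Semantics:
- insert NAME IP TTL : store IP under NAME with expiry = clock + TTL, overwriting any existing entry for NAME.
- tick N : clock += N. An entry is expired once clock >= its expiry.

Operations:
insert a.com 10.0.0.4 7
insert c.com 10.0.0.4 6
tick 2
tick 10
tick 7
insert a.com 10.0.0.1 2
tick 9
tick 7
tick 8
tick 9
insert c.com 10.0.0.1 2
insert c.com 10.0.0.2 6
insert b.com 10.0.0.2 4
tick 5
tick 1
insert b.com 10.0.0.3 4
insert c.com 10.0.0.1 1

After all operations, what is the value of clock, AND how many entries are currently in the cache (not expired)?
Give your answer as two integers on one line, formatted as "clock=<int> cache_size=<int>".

Op 1: insert a.com -> 10.0.0.4 (expiry=0+7=7). clock=0
Op 2: insert c.com -> 10.0.0.4 (expiry=0+6=6). clock=0
Op 3: tick 2 -> clock=2.
Op 4: tick 10 -> clock=12. purged={a.com,c.com}
Op 5: tick 7 -> clock=19.
Op 6: insert a.com -> 10.0.0.1 (expiry=19+2=21). clock=19
Op 7: tick 9 -> clock=28. purged={a.com}
Op 8: tick 7 -> clock=35.
Op 9: tick 8 -> clock=43.
Op 10: tick 9 -> clock=52.
Op 11: insert c.com -> 10.0.0.1 (expiry=52+2=54). clock=52
Op 12: insert c.com -> 10.0.0.2 (expiry=52+6=58). clock=52
Op 13: insert b.com -> 10.0.0.2 (expiry=52+4=56). clock=52
Op 14: tick 5 -> clock=57. purged={b.com}
Op 15: tick 1 -> clock=58. purged={c.com}
Op 16: insert b.com -> 10.0.0.3 (expiry=58+4=62). clock=58
Op 17: insert c.com -> 10.0.0.1 (expiry=58+1=59). clock=58
Final clock = 58
Final cache (unexpired): {b.com,c.com} -> size=2

Answer: clock=58 cache_size=2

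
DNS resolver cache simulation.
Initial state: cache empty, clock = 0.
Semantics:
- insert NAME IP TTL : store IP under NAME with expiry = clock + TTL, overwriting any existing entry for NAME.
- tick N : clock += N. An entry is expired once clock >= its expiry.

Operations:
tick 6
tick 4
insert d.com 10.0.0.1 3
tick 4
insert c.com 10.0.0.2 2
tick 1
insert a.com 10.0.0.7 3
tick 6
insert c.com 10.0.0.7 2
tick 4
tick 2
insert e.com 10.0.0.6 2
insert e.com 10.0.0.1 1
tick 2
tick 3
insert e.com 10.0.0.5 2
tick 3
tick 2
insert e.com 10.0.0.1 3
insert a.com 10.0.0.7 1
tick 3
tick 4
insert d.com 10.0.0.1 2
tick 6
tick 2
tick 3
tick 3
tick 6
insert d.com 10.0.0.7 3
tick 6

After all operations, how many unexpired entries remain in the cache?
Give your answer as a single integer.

Answer: 0

Derivation:
Op 1: tick 6 -> clock=6.
Op 2: tick 4 -> clock=10.
Op 3: insert d.com -> 10.0.0.1 (expiry=10+3=13). clock=10
Op 4: tick 4 -> clock=14. purged={d.com}
Op 5: insert c.com -> 10.0.0.2 (expiry=14+2=16). clock=14
Op 6: tick 1 -> clock=15.
Op 7: insert a.com -> 10.0.0.7 (expiry=15+3=18). clock=15
Op 8: tick 6 -> clock=21. purged={a.com,c.com}
Op 9: insert c.com -> 10.0.0.7 (expiry=21+2=23). clock=21
Op 10: tick 4 -> clock=25. purged={c.com}
Op 11: tick 2 -> clock=27.
Op 12: insert e.com -> 10.0.0.6 (expiry=27+2=29). clock=27
Op 13: insert e.com -> 10.0.0.1 (expiry=27+1=28). clock=27
Op 14: tick 2 -> clock=29. purged={e.com}
Op 15: tick 3 -> clock=32.
Op 16: insert e.com -> 10.0.0.5 (expiry=32+2=34). clock=32
Op 17: tick 3 -> clock=35. purged={e.com}
Op 18: tick 2 -> clock=37.
Op 19: insert e.com -> 10.0.0.1 (expiry=37+3=40). clock=37
Op 20: insert a.com -> 10.0.0.7 (expiry=37+1=38). clock=37
Op 21: tick 3 -> clock=40. purged={a.com,e.com}
Op 22: tick 4 -> clock=44.
Op 23: insert d.com -> 10.0.0.1 (expiry=44+2=46). clock=44
Op 24: tick 6 -> clock=50. purged={d.com}
Op 25: tick 2 -> clock=52.
Op 26: tick 3 -> clock=55.
Op 27: tick 3 -> clock=58.
Op 28: tick 6 -> clock=64.
Op 29: insert d.com -> 10.0.0.7 (expiry=64+3=67). clock=64
Op 30: tick 6 -> clock=70. purged={d.com}
Final cache (unexpired): {} -> size=0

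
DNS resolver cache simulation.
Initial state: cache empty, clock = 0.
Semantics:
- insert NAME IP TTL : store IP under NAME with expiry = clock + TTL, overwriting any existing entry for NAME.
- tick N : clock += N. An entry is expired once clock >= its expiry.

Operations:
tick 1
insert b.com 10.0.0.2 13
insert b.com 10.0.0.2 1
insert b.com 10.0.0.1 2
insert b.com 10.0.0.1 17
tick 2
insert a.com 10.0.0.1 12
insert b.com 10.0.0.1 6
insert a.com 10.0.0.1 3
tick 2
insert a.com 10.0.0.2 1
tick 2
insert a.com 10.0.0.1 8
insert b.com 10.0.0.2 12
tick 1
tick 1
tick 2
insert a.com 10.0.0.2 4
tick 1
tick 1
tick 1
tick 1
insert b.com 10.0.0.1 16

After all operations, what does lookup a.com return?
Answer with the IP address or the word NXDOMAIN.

Answer: NXDOMAIN

Derivation:
Op 1: tick 1 -> clock=1.
Op 2: insert b.com -> 10.0.0.2 (expiry=1+13=14). clock=1
Op 3: insert b.com -> 10.0.0.2 (expiry=1+1=2). clock=1
Op 4: insert b.com -> 10.0.0.1 (expiry=1+2=3). clock=1
Op 5: insert b.com -> 10.0.0.1 (expiry=1+17=18). clock=1
Op 6: tick 2 -> clock=3.
Op 7: insert a.com -> 10.0.0.1 (expiry=3+12=15). clock=3
Op 8: insert b.com -> 10.0.0.1 (expiry=3+6=9). clock=3
Op 9: insert a.com -> 10.0.0.1 (expiry=3+3=6). clock=3
Op 10: tick 2 -> clock=5.
Op 11: insert a.com -> 10.0.0.2 (expiry=5+1=6). clock=5
Op 12: tick 2 -> clock=7. purged={a.com}
Op 13: insert a.com -> 10.0.0.1 (expiry=7+8=15). clock=7
Op 14: insert b.com -> 10.0.0.2 (expiry=7+12=19). clock=7
Op 15: tick 1 -> clock=8.
Op 16: tick 1 -> clock=9.
Op 17: tick 2 -> clock=11.
Op 18: insert a.com -> 10.0.0.2 (expiry=11+4=15). clock=11
Op 19: tick 1 -> clock=12.
Op 20: tick 1 -> clock=13.
Op 21: tick 1 -> clock=14.
Op 22: tick 1 -> clock=15. purged={a.com}
Op 23: insert b.com -> 10.0.0.1 (expiry=15+16=31). clock=15
lookup a.com: not in cache (expired or never inserted)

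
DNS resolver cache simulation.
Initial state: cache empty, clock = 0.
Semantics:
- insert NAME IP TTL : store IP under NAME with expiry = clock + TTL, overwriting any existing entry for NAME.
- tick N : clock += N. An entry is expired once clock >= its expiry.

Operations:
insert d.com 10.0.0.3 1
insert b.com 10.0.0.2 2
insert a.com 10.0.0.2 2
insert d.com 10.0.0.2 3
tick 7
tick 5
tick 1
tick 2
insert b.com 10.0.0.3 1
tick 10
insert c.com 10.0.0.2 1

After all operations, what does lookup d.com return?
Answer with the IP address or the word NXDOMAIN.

Answer: NXDOMAIN

Derivation:
Op 1: insert d.com -> 10.0.0.3 (expiry=0+1=1). clock=0
Op 2: insert b.com -> 10.0.0.2 (expiry=0+2=2). clock=0
Op 3: insert a.com -> 10.0.0.2 (expiry=0+2=2). clock=0
Op 4: insert d.com -> 10.0.0.2 (expiry=0+3=3). clock=0
Op 5: tick 7 -> clock=7. purged={a.com,b.com,d.com}
Op 6: tick 5 -> clock=12.
Op 7: tick 1 -> clock=13.
Op 8: tick 2 -> clock=15.
Op 9: insert b.com -> 10.0.0.3 (expiry=15+1=16). clock=15
Op 10: tick 10 -> clock=25. purged={b.com}
Op 11: insert c.com -> 10.0.0.2 (expiry=25+1=26). clock=25
lookup d.com: not in cache (expired or never inserted)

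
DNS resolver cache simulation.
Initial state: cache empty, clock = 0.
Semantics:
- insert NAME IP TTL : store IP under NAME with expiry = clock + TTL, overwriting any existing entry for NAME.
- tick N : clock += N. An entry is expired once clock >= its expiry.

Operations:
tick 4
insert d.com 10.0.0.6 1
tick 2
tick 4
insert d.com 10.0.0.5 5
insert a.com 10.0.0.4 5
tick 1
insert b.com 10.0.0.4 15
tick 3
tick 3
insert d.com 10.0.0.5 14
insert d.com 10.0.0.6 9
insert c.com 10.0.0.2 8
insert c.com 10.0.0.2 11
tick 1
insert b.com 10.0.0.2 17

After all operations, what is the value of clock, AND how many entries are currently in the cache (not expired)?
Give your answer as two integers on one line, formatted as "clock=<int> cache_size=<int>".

Answer: clock=18 cache_size=3

Derivation:
Op 1: tick 4 -> clock=4.
Op 2: insert d.com -> 10.0.0.6 (expiry=4+1=5). clock=4
Op 3: tick 2 -> clock=6. purged={d.com}
Op 4: tick 4 -> clock=10.
Op 5: insert d.com -> 10.0.0.5 (expiry=10+5=15). clock=10
Op 6: insert a.com -> 10.0.0.4 (expiry=10+5=15). clock=10
Op 7: tick 1 -> clock=11.
Op 8: insert b.com -> 10.0.0.4 (expiry=11+15=26). clock=11
Op 9: tick 3 -> clock=14.
Op 10: tick 3 -> clock=17. purged={a.com,d.com}
Op 11: insert d.com -> 10.0.0.5 (expiry=17+14=31). clock=17
Op 12: insert d.com -> 10.0.0.6 (expiry=17+9=26). clock=17
Op 13: insert c.com -> 10.0.0.2 (expiry=17+8=25). clock=17
Op 14: insert c.com -> 10.0.0.2 (expiry=17+11=28). clock=17
Op 15: tick 1 -> clock=18.
Op 16: insert b.com -> 10.0.0.2 (expiry=18+17=35). clock=18
Final clock = 18
Final cache (unexpired): {b.com,c.com,d.com} -> size=3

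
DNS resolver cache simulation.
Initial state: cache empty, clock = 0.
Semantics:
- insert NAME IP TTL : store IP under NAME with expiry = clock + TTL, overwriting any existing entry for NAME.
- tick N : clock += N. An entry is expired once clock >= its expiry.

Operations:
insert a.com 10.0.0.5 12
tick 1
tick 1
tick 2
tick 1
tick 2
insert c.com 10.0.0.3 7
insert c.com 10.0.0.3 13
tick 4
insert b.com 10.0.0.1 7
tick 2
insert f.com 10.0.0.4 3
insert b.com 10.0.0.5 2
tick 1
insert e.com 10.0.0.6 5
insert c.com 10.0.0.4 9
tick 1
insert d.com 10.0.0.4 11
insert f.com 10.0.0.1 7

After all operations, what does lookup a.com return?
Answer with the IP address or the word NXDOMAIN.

Op 1: insert a.com -> 10.0.0.5 (expiry=0+12=12). clock=0
Op 2: tick 1 -> clock=1.
Op 3: tick 1 -> clock=2.
Op 4: tick 2 -> clock=4.
Op 5: tick 1 -> clock=5.
Op 6: tick 2 -> clock=7.
Op 7: insert c.com -> 10.0.0.3 (expiry=7+7=14). clock=7
Op 8: insert c.com -> 10.0.0.3 (expiry=7+13=20). clock=7
Op 9: tick 4 -> clock=11.
Op 10: insert b.com -> 10.0.0.1 (expiry=11+7=18). clock=11
Op 11: tick 2 -> clock=13. purged={a.com}
Op 12: insert f.com -> 10.0.0.4 (expiry=13+3=16). clock=13
Op 13: insert b.com -> 10.0.0.5 (expiry=13+2=15). clock=13
Op 14: tick 1 -> clock=14.
Op 15: insert e.com -> 10.0.0.6 (expiry=14+5=19). clock=14
Op 16: insert c.com -> 10.0.0.4 (expiry=14+9=23). clock=14
Op 17: tick 1 -> clock=15. purged={b.com}
Op 18: insert d.com -> 10.0.0.4 (expiry=15+11=26). clock=15
Op 19: insert f.com -> 10.0.0.1 (expiry=15+7=22). clock=15
lookup a.com: not in cache (expired or never inserted)

Answer: NXDOMAIN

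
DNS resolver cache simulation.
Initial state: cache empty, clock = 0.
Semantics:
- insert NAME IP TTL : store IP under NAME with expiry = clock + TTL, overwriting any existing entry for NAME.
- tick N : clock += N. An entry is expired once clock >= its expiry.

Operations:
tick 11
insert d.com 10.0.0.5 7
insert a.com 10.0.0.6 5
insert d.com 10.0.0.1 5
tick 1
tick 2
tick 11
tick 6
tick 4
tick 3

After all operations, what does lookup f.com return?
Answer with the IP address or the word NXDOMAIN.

Op 1: tick 11 -> clock=11.
Op 2: insert d.com -> 10.0.0.5 (expiry=11+7=18). clock=11
Op 3: insert a.com -> 10.0.0.6 (expiry=11+5=16). clock=11
Op 4: insert d.com -> 10.0.0.1 (expiry=11+5=16). clock=11
Op 5: tick 1 -> clock=12.
Op 6: tick 2 -> clock=14.
Op 7: tick 11 -> clock=25. purged={a.com,d.com}
Op 8: tick 6 -> clock=31.
Op 9: tick 4 -> clock=35.
Op 10: tick 3 -> clock=38.
lookup f.com: not in cache (expired or never inserted)

Answer: NXDOMAIN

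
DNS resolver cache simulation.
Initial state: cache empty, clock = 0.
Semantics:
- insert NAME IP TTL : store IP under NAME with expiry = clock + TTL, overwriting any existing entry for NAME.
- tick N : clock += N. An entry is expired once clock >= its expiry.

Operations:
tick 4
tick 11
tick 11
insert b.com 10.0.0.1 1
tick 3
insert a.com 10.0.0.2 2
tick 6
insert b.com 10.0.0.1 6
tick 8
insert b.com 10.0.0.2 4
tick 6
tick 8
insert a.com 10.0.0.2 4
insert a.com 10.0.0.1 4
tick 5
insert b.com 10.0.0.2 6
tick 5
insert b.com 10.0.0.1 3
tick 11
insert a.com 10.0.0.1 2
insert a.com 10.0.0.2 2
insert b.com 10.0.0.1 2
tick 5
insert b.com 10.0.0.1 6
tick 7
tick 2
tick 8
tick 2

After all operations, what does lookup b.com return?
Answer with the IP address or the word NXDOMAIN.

Op 1: tick 4 -> clock=4.
Op 2: tick 11 -> clock=15.
Op 3: tick 11 -> clock=26.
Op 4: insert b.com -> 10.0.0.1 (expiry=26+1=27). clock=26
Op 5: tick 3 -> clock=29. purged={b.com}
Op 6: insert a.com -> 10.0.0.2 (expiry=29+2=31). clock=29
Op 7: tick 6 -> clock=35. purged={a.com}
Op 8: insert b.com -> 10.0.0.1 (expiry=35+6=41). clock=35
Op 9: tick 8 -> clock=43. purged={b.com}
Op 10: insert b.com -> 10.0.0.2 (expiry=43+4=47). clock=43
Op 11: tick 6 -> clock=49. purged={b.com}
Op 12: tick 8 -> clock=57.
Op 13: insert a.com -> 10.0.0.2 (expiry=57+4=61). clock=57
Op 14: insert a.com -> 10.0.0.1 (expiry=57+4=61). clock=57
Op 15: tick 5 -> clock=62. purged={a.com}
Op 16: insert b.com -> 10.0.0.2 (expiry=62+6=68). clock=62
Op 17: tick 5 -> clock=67.
Op 18: insert b.com -> 10.0.0.1 (expiry=67+3=70). clock=67
Op 19: tick 11 -> clock=78. purged={b.com}
Op 20: insert a.com -> 10.0.0.1 (expiry=78+2=80). clock=78
Op 21: insert a.com -> 10.0.0.2 (expiry=78+2=80). clock=78
Op 22: insert b.com -> 10.0.0.1 (expiry=78+2=80). clock=78
Op 23: tick 5 -> clock=83. purged={a.com,b.com}
Op 24: insert b.com -> 10.0.0.1 (expiry=83+6=89). clock=83
Op 25: tick 7 -> clock=90. purged={b.com}
Op 26: tick 2 -> clock=92.
Op 27: tick 8 -> clock=100.
Op 28: tick 2 -> clock=102.
lookup b.com: not in cache (expired or never inserted)

Answer: NXDOMAIN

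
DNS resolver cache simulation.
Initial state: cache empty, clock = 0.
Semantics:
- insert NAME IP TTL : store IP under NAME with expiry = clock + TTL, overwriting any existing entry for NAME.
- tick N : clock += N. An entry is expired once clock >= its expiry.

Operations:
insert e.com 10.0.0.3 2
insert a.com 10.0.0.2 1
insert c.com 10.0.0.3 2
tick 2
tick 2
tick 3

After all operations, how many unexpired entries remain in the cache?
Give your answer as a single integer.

Answer: 0

Derivation:
Op 1: insert e.com -> 10.0.0.3 (expiry=0+2=2). clock=0
Op 2: insert a.com -> 10.0.0.2 (expiry=0+1=1). clock=0
Op 3: insert c.com -> 10.0.0.3 (expiry=0+2=2). clock=0
Op 4: tick 2 -> clock=2. purged={a.com,c.com,e.com}
Op 5: tick 2 -> clock=4.
Op 6: tick 3 -> clock=7.
Final cache (unexpired): {} -> size=0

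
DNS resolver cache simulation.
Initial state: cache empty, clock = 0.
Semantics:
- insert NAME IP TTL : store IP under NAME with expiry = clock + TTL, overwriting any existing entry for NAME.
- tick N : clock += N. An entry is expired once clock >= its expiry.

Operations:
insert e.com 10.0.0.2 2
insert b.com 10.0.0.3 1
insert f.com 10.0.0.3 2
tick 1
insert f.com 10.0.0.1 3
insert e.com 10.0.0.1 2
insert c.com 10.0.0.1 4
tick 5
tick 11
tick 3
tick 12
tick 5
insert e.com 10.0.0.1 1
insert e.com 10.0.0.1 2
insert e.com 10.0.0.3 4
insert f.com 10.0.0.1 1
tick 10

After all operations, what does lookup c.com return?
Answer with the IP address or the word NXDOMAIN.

Op 1: insert e.com -> 10.0.0.2 (expiry=0+2=2). clock=0
Op 2: insert b.com -> 10.0.0.3 (expiry=0+1=1). clock=0
Op 3: insert f.com -> 10.0.0.3 (expiry=0+2=2). clock=0
Op 4: tick 1 -> clock=1. purged={b.com}
Op 5: insert f.com -> 10.0.0.1 (expiry=1+3=4). clock=1
Op 6: insert e.com -> 10.0.0.1 (expiry=1+2=3). clock=1
Op 7: insert c.com -> 10.0.0.1 (expiry=1+4=5). clock=1
Op 8: tick 5 -> clock=6. purged={c.com,e.com,f.com}
Op 9: tick 11 -> clock=17.
Op 10: tick 3 -> clock=20.
Op 11: tick 12 -> clock=32.
Op 12: tick 5 -> clock=37.
Op 13: insert e.com -> 10.0.0.1 (expiry=37+1=38). clock=37
Op 14: insert e.com -> 10.0.0.1 (expiry=37+2=39). clock=37
Op 15: insert e.com -> 10.0.0.3 (expiry=37+4=41). clock=37
Op 16: insert f.com -> 10.0.0.1 (expiry=37+1=38). clock=37
Op 17: tick 10 -> clock=47. purged={e.com,f.com}
lookup c.com: not in cache (expired or never inserted)

Answer: NXDOMAIN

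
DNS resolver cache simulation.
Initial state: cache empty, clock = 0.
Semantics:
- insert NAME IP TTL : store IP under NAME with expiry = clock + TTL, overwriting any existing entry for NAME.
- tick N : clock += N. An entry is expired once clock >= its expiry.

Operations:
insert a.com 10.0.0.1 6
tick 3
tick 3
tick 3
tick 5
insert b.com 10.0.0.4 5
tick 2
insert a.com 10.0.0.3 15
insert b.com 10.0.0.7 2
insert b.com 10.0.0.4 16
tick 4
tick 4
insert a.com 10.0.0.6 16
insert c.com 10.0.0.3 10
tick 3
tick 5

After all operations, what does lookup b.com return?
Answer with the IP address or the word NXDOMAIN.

Op 1: insert a.com -> 10.0.0.1 (expiry=0+6=6). clock=0
Op 2: tick 3 -> clock=3.
Op 3: tick 3 -> clock=6. purged={a.com}
Op 4: tick 3 -> clock=9.
Op 5: tick 5 -> clock=14.
Op 6: insert b.com -> 10.0.0.4 (expiry=14+5=19). clock=14
Op 7: tick 2 -> clock=16.
Op 8: insert a.com -> 10.0.0.3 (expiry=16+15=31). clock=16
Op 9: insert b.com -> 10.0.0.7 (expiry=16+2=18). clock=16
Op 10: insert b.com -> 10.0.0.4 (expiry=16+16=32). clock=16
Op 11: tick 4 -> clock=20.
Op 12: tick 4 -> clock=24.
Op 13: insert a.com -> 10.0.0.6 (expiry=24+16=40). clock=24
Op 14: insert c.com -> 10.0.0.3 (expiry=24+10=34). clock=24
Op 15: tick 3 -> clock=27.
Op 16: tick 5 -> clock=32. purged={b.com}
lookup b.com: not in cache (expired or never inserted)

Answer: NXDOMAIN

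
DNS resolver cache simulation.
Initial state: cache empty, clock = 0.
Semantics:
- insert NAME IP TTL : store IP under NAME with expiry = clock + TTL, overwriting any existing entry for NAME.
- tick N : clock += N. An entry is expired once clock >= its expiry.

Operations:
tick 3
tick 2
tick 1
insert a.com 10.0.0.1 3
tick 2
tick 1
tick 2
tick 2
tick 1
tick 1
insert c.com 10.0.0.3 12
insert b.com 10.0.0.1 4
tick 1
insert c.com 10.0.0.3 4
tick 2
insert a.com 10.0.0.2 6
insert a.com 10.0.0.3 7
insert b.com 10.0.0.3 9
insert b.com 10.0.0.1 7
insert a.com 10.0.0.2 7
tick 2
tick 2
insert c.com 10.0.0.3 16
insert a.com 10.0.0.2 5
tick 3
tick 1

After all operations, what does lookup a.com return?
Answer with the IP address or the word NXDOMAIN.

Answer: 10.0.0.2

Derivation:
Op 1: tick 3 -> clock=3.
Op 2: tick 2 -> clock=5.
Op 3: tick 1 -> clock=6.
Op 4: insert a.com -> 10.0.0.1 (expiry=6+3=9). clock=6
Op 5: tick 2 -> clock=8.
Op 6: tick 1 -> clock=9. purged={a.com}
Op 7: tick 2 -> clock=11.
Op 8: tick 2 -> clock=13.
Op 9: tick 1 -> clock=14.
Op 10: tick 1 -> clock=15.
Op 11: insert c.com -> 10.0.0.3 (expiry=15+12=27). clock=15
Op 12: insert b.com -> 10.0.0.1 (expiry=15+4=19). clock=15
Op 13: tick 1 -> clock=16.
Op 14: insert c.com -> 10.0.0.3 (expiry=16+4=20). clock=16
Op 15: tick 2 -> clock=18.
Op 16: insert a.com -> 10.0.0.2 (expiry=18+6=24). clock=18
Op 17: insert a.com -> 10.0.0.3 (expiry=18+7=25). clock=18
Op 18: insert b.com -> 10.0.0.3 (expiry=18+9=27). clock=18
Op 19: insert b.com -> 10.0.0.1 (expiry=18+7=25). clock=18
Op 20: insert a.com -> 10.0.0.2 (expiry=18+7=25). clock=18
Op 21: tick 2 -> clock=20. purged={c.com}
Op 22: tick 2 -> clock=22.
Op 23: insert c.com -> 10.0.0.3 (expiry=22+16=38). clock=22
Op 24: insert a.com -> 10.0.0.2 (expiry=22+5=27). clock=22
Op 25: tick 3 -> clock=25. purged={b.com}
Op 26: tick 1 -> clock=26.
lookup a.com: present, ip=10.0.0.2 expiry=27 > clock=26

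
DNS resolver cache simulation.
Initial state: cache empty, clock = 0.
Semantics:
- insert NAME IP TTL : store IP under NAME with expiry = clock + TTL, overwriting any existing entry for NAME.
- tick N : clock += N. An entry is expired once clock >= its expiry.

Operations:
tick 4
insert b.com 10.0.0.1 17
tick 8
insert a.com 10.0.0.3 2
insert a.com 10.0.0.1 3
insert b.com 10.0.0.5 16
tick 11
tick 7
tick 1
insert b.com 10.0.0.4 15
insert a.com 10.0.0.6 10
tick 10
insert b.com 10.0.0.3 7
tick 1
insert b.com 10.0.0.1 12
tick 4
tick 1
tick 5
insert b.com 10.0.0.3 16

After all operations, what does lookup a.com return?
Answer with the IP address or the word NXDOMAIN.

Answer: NXDOMAIN

Derivation:
Op 1: tick 4 -> clock=4.
Op 2: insert b.com -> 10.0.0.1 (expiry=4+17=21). clock=4
Op 3: tick 8 -> clock=12.
Op 4: insert a.com -> 10.0.0.3 (expiry=12+2=14). clock=12
Op 5: insert a.com -> 10.0.0.1 (expiry=12+3=15). clock=12
Op 6: insert b.com -> 10.0.0.5 (expiry=12+16=28). clock=12
Op 7: tick 11 -> clock=23. purged={a.com}
Op 8: tick 7 -> clock=30. purged={b.com}
Op 9: tick 1 -> clock=31.
Op 10: insert b.com -> 10.0.0.4 (expiry=31+15=46). clock=31
Op 11: insert a.com -> 10.0.0.6 (expiry=31+10=41). clock=31
Op 12: tick 10 -> clock=41. purged={a.com}
Op 13: insert b.com -> 10.0.0.3 (expiry=41+7=48). clock=41
Op 14: tick 1 -> clock=42.
Op 15: insert b.com -> 10.0.0.1 (expiry=42+12=54). clock=42
Op 16: tick 4 -> clock=46.
Op 17: tick 1 -> clock=47.
Op 18: tick 5 -> clock=52.
Op 19: insert b.com -> 10.0.0.3 (expiry=52+16=68). clock=52
lookup a.com: not in cache (expired or never inserted)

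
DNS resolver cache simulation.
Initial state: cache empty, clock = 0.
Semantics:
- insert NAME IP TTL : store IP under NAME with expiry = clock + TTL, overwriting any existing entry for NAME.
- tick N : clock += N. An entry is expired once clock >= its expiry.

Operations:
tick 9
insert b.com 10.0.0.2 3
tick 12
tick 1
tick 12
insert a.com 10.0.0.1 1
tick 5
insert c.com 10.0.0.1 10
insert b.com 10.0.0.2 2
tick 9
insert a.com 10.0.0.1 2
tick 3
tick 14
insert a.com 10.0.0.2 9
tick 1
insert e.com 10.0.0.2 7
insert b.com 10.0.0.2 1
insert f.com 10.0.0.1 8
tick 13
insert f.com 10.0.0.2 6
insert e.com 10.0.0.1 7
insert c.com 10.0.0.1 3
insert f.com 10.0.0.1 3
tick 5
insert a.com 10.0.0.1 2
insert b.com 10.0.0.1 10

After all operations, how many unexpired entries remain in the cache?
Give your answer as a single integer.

Answer: 3

Derivation:
Op 1: tick 9 -> clock=9.
Op 2: insert b.com -> 10.0.0.2 (expiry=9+3=12). clock=9
Op 3: tick 12 -> clock=21. purged={b.com}
Op 4: tick 1 -> clock=22.
Op 5: tick 12 -> clock=34.
Op 6: insert a.com -> 10.0.0.1 (expiry=34+1=35). clock=34
Op 7: tick 5 -> clock=39. purged={a.com}
Op 8: insert c.com -> 10.0.0.1 (expiry=39+10=49). clock=39
Op 9: insert b.com -> 10.0.0.2 (expiry=39+2=41). clock=39
Op 10: tick 9 -> clock=48. purged={b.com}
Op 11: insert a.com -> 10.0.0.1 (expiry=48+2=50). clock=48
Op 12: tick 3 -> clock=51. purged={a.com,c.com}
Op 13: tick 14 -> clock=65.
Op 14: insert a.com -> 10.0.0.2 (expiry=65+9=74). clock=65
Op 15: tick 1 -> clock=66.
Op 16: insert e.com -> 10.0.0.2 (expiry=66+7=73). clock=66
Op 17: insert b.com -> 10.0.0.2 (expiry=66+1=67). clock=66
Op 18: insert f.com -> 10.0.0.1 (expiry=66+8=74). clock=66
Op 19: tick 13 -> clock=79. purged={a.com,b.com,e.com,f.com}
Op 20: insert f.com -> 10.0.0.2 (expiry=79+6=85). clock=79
Op 21: insert e.com -> 10.0.0.1 (expiry=79+7=86). clock=79
Op 22: insert c.com -> 10.0.0.1 (expiry=79+3=82). clock=79
Op 23: insert f.com -> 10.0.0.1 (expiry=79+3=82). clock=79
Op 24: tick 5 -> clock=84. purged={c.com,f.com}
Op 25: insert a.com -> 10.0.0.1 (expiry=84+2=86). clock=84
Op 26: insert b.com -> 10.0.0.1 (expiry=84+10=94). clock=84
Final cache (unexpired): {a.com,b.com,e.com} -> size=3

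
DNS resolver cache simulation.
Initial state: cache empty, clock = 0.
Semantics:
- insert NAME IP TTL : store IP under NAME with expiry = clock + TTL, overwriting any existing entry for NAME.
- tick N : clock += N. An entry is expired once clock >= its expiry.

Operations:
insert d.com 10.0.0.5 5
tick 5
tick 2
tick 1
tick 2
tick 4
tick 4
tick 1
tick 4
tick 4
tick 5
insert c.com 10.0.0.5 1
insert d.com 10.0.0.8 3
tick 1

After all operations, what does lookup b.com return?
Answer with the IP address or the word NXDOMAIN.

Op 1: insert d.com -> 10.0.0.5 (expiry=0+5=5). clock=0
Op 2: tick 5 -> clock=5. purged={d.com}
Op 3: tick 2 -> clock=7.
Op 4: tick 1 -> clock=8.
Op 5: tick 2 -> clock=10.
Op 6: tick 4 -> clock=14.
Op 7: tick 4 -> clock=18.
Op 8: tick 1 -> clock=19.
Op 9: tick 4 -> clock=23.
Op 10: tick 4 -> clock=27.
Op 11: tick 5 -> clock=32.
Op 12: insert c.com -> 10.0.0.5 (expiry=32+1=33). clock=32
Op 13: insert d.com -> 10.0.0.8 (expiry=32+3=35). clock=32
Op 14: tick 1 -> clock=33. purged={c.com}
lookup b.com: not in cache (expired or never inserted)

Answer: NXDOMAIN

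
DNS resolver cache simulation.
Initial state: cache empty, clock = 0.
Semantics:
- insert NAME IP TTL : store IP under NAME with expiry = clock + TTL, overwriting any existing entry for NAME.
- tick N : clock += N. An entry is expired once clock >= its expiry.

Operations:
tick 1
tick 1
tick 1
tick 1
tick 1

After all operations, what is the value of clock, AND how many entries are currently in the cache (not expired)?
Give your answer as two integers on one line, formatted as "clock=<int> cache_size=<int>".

Op 1: tick 1 -> clock=1.
Op 2: tick 1 -> clock=2.
Op 3: tick 1 -> clock=3.
Op 4: tick 1 -> clock=4.
Op 5: tick 1 -> clock=5.
Final clock = 5
Final cache (unexpired): {} -> size=0

Answer: clock=5 cache_size=0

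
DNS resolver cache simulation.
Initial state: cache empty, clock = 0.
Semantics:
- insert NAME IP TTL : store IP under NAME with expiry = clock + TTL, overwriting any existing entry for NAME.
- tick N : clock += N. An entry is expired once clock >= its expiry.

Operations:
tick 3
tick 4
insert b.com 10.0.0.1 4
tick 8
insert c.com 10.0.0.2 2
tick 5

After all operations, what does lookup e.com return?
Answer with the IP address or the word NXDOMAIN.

Op 1: tick 3 -> clock=3.
Op 2: tick 4 -> clock=7.
Op 3: insert b.com -> 10.0.0.1 (expiry=7+4=11). clock=7
Op 4: tick 8 -> clock=15. purged={b.com}
Op 5: insert c.com -> 10.0.0.2 (expiry=15+2=17). clock=15
Op 6: tick 5 -> clock=20. purged={c.com}
lookup e.com: not in cache (expired or never inserted)

Answer: NXDOMAIN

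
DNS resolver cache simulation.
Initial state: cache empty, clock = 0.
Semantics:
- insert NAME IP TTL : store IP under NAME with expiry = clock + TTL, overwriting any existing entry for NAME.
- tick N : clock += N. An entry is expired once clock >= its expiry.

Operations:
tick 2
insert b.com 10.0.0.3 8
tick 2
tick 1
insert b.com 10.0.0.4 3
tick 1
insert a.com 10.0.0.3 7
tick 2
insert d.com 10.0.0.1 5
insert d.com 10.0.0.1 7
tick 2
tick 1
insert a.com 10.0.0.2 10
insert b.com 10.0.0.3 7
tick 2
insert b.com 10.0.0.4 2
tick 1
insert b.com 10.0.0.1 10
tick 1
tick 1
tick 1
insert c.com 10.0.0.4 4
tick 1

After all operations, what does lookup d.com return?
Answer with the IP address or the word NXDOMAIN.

Answer: NXDOMAIN

Derivation:
Op 1: tick 2 -> clock=2.
Op 2: insert b.com -> 10.0.0.3 (expiry=2+8=10). clock=2
Op 3: tick 2 -> clock=4.
Op 4: tick 1 -> clock=5.
Op 5: insert b.com -> 10.0.0.4 (expiry=5+3=8). clock=5
Op 6: tick 1 -> clock=6.
Op 7: insert a.com -> 10.0.0.3 (expiry=6+7=13). clock=6
Op 8: tick 2 -> clock=8. purged={b.com}
Op 9: insert d.com -> 10.0.0.1 (expiry=8+5=13). clock=8
Op 10: insert d.com -> 10.0.0.1 (expiry=8+7=15). clock=8
Op 11: tick 2 -> clock=10.
Op 12: tick 1 -> clock=11.
Op 13: insert a.com -> 10.0.0.2 (expiry=11+10=21). clock=11
Op 14: insert b.com -> 10.0.0.3 (expiry=11+7=18). clock=11
Op 15: tick 2 -> clock=13.
Op 16: insert b.com -> 10.0.0.4 (expiry=13+2=15). clock=13
Op 17: tick 1 -> clock=14.
Op 18: insert b.com -> 10.0.0.1 (expiry=14+10=24). clock=14
Op 19: tick 1 -> clock=15. purged={d.com}
Op 20: tick 1 -> clock=16.
Op 21: tick 1 -> clock=17.
Op 22: insert c.com -> 10.0.0.4 (expiry=17+4=21). clock=17
Op 23: tick 1 -> clock=18.
lookup d.com: not in cache (expired or never inserted)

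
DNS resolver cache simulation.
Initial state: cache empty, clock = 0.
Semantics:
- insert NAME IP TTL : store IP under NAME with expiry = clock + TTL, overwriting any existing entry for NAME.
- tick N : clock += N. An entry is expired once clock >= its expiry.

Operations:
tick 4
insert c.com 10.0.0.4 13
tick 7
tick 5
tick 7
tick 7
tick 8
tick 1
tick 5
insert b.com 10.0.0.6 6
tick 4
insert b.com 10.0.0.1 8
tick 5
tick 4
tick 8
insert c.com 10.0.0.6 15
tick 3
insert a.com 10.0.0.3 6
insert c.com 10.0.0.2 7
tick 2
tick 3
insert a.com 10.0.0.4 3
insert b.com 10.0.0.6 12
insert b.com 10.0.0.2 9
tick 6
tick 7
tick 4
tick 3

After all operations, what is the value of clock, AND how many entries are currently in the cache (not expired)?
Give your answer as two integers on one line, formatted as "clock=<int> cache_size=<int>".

Answer: clock=93 cache_size=0

Derivation:
Op 1: tick 4 -> clock=4.
Op 2: insert c.com -> 10.0.0.4 (expiry=4+13=17). clock=4
Op 3: tick 7 -> clock=11.
Op 4: tick 5 -> clock=16.
Op 5: tick 7 -> clock=23. purged={c.com}
Op 6: tick 7 -> clock=30.
Op 7: tick 8 -> clock=38.
Op 8: tick 1 -> clock=39.
Op 9: tick 5 -> clock=44.
Op 10: insert b.com -> 10.0.0.6 (expiry=44+6=50). clock=44
Op 11: tick 4 -> clock=48.
Op 12: insert b.com -> 10.0.0.1 (expiry=48+8=56). clock=48
Op 13: tick 5 -> clock=53.
Op 14: tick 4 -> clock=57. purged={b.com}
Op 15: tick 8 -> clock=65.
Op 16: insert c.com -> 10.0.0.6 (expiry=65+15=80). clock=65
Op 17: tick 3 -> clock=68.
Op 18: insert a.com -> 10.0.0.3 (expiry=68+6=74). clock=68
Op 19: insert c.com -> 10.0.0.2 (expiry=68+7=75). clock=68
Op 20: tick 2 -> clock=70.
Op 21: tick 3 -> clock=73.
Op 22: insert a.com -> 10.0.0.4 (expiry=73+3=76). clock=73
Op 23: insert b.com -> 10.0.0.6 (expiry=73+12=85). clock=73
Op 24: insert b.com -> 10.0.0.2 (expiry=73+9=82). clock=73
Op 25: tick 6 -> clock=79. purged={a.com,c.com}
Op 26: tick 7 -> clock=86. purged={b.com}
Op 27: tick 4 -> clock=90.
Op 28: tick 3 -> clock=93.
Final clock = 93
Final cache (unexpired): {} -> size=0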